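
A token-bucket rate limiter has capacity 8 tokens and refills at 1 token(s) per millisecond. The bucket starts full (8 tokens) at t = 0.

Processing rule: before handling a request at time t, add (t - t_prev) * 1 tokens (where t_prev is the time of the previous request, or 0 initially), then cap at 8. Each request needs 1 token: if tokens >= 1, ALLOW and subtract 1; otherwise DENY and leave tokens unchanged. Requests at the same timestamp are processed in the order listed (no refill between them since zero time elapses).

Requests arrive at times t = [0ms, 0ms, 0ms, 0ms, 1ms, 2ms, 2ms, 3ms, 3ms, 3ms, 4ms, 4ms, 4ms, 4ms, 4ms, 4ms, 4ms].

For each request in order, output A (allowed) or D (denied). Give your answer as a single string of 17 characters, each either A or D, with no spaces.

Simulating step by step:
  req#1 t=0ms: ALLOW
  req#2 t=0ms: ALLOW
  req#3 t=0ms: ALLOW
  req#4 t=0ms: ALLOW
  req#5 t=1ms: ALLOW
  req#6 t=2ms: ALLOW
  req#7 t=2ms: ALLOW
  req#8 t=3ms: ALLOW
  req#9 t=3ms: ALLOW
  req#10 t=3ms: ALLOW
  req#11 t=4ms: ALLOW
  req#12 t=4ms: ALLOW
  req#13 t=4ms: DENY
  req#14 t=4ms: DENY
  req#15 t=4ms: DENY
  req#16 t=4ms: DENY
  req#17 t=4ms: DENY

Answer: AAAAAAAAAAAADDDDD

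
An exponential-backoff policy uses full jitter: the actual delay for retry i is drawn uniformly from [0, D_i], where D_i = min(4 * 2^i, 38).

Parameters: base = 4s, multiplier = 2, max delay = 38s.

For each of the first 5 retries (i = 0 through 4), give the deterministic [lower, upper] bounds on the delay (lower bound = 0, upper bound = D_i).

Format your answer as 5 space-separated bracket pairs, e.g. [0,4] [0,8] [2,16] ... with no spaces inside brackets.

Computing bounds per retry:
  i=0: D_i=min(4*2^0,38)=4, bounds=[0,4]
  i=1: D_i=min(4*2^1,38)=8, bounds=[0,8]
  i=2: D_i=min(4*2^2,38)=16, bounds=[0,16]
  i=3: D_i=min(4*2^3,38)=32, bounds=[0,32]
  i=4: D_i=min(4*2^4,38)=38, bounds=[0,38]

Answer: [0,4] [0,8] [0,16] [0,32] [0,38]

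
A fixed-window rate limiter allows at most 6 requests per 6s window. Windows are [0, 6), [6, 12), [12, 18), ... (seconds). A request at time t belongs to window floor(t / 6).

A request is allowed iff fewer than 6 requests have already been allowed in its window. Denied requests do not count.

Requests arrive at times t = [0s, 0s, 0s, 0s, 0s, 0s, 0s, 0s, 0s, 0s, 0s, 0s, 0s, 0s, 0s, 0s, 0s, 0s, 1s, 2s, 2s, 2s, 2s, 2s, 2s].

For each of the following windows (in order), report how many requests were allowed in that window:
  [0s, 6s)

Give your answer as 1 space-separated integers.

Processing requests:
  req#1 t=0s (window 0): ALLOW
  req#2 t=0s (window 0): ALLOW
  req#3 t=0s (window 0): ALLOW
  req#4 t=0s (window 0): ALLOW
  req#5 t=0s (window 0): ALLOW
  req#6 t=0s (window 0): ALLOW
  req#7 t=0s (window 0): DENY
  req#8 t=0s (window 0): DENY
  req#9 t=0s (window 0): DENY
  req#10 t=0s (window 0): DENY
  req#11 t=0s (window 0): DENY
  req#12 t=0s (window 0): DENY
  req#13 t=0s (window 0): DENY
  req#14 t=0s (window 0): DENY
  req#15 t=0s (window 0): DENY
  req#16 t=0s (window 0): DENY
  req#17 t=0s (window 0): DENY
  req#18 t=0s (window 0): DENY
  req#19 t=1s (window 0): DENY
  req#20 t=2s (window 0): DENY
  req#21 t=2s (window 0): DENY
  req#22 t=2s (window 0): DENY
  req#23 t=2s (window 0): DENY
  req#24 t=2s (window 0): DENY
  req#25 t=2s (window 0): DENY

Allowed counts by window: 6

Answer: 6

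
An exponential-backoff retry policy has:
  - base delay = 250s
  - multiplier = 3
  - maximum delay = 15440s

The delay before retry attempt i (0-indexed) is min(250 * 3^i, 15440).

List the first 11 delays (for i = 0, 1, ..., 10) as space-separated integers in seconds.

Answer: 250 750 2250 6750 15440 15440 15440 15440 15440 15440 15440

Derivation:
Computing each delay:
  i=0: min(250*3^0, 15440) = 250
  i=1: min(250*3^1, 15440) = 750
  i=2: min(250*3^2, 15440) = 2250
  i=3: min(250*3^3, 15440) = 6750
  i=4: min(250*3^4, 15440) = 15440
  i=5: min(250*3^5, 15440) = 15440
  i=6: min(250*3^6, 15440) = 15440
  i=7: min(250*3^7, 15440) = 15440
  i=8: min(250*3^8, 15440) = 15440
  i=9: min(250*3^9, 15440) = 15440
  i=10: min(250*3^10, 15440) = 15440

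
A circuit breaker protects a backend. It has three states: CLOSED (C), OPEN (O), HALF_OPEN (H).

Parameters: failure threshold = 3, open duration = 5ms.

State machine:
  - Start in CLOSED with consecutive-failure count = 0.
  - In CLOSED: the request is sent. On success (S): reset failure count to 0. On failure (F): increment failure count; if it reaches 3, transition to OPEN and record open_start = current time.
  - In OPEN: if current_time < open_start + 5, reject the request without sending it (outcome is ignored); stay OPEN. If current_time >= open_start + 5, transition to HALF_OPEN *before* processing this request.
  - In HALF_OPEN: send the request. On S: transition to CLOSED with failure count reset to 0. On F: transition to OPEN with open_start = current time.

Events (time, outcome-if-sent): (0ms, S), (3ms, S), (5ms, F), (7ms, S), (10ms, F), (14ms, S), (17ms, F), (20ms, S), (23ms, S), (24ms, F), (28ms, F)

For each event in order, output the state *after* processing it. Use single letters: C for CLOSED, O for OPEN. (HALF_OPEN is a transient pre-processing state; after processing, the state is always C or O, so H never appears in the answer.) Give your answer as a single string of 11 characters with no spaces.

State after each event:
  event#1 t=0ms outcome=S: state=CLOSED
  event#2 t=3ms outcome=S: state=CLOSED
  event#3 t=5ms outcome=F: state=CLOSED
  event#4 t=7ms outcome=S: state=CLOSED
  event#5 t=10ms outcome=F: state=CLOSED
  event#6 t=14ms outcome=S: state=CLOSED
  event#7 t=17ms outcome=F: state=CLOSED
  event#8 t=20ms outcome=S: state=CLOSED
  event#9 t=23ms outcome=S: state=CLOSED
  event#10 t=24ms outcome=F: state=CLOSED
  event#11 t=28ms outcome=F: state=CLOSED

Answer: CCCCCCCCCCC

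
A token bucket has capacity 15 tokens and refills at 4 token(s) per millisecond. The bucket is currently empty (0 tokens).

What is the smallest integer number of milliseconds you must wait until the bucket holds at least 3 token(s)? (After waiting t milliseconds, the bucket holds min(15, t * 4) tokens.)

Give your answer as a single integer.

Answer: 1

Derivation:
Need t * 4 >= 3, so t >= 3/4.
Smallest integer t = ceil(3/4) = 1.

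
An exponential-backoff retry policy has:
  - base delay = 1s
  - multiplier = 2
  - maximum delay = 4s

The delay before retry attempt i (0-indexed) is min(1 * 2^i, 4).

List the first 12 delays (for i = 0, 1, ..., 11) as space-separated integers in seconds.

Answer: 1 2 4 4 4 4 4 4 4 4 4 4

Derivation:
Computing each delay:
  i=0: min(1*2^0, 4) = 1
  i=1: min(1*2^1, 4) = 2
  i=2: min(1*2^2, 4) = 4
  i=3: min(1*2^3, 4) = 4
  i=4: min(1*2^4, 4) = 4
  i=5: min(1*2^5, 4) = 4
  i=6: min(1*2^6, 4) = 4
  i=7: min(1*2^7, 4) = 4
  i=8: min(1*2^8, 4) = 4
  i=9: min(1*2^9, 4) = 4
  i=10: min(1*2^10, 4) = 4
  i=11: min(1*2^11, 4) = 4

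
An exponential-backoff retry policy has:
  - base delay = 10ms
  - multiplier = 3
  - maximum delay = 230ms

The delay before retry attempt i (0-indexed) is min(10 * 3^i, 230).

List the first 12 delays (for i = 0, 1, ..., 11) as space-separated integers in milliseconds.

Computing each delay:
  i=0: min(10*3^0, 230) = 10
  i=1: min(10*3^1, 230) = 30
  i=2: min(10*3^2, 230) = 90
  i=3: min(10*3^3, 230) = 230
  i=4: min(10*3^4, 230) = 230
  i=5: min(10*3^5, 230) = 230
  i=6: min(10*3^6, 230) = 230
  i=7: min(10*3^7, 230) = 230
  i=8: min(10*3^8, 230) = 230
  i=9: min(10*3^9, 230) = 230
  i=10: min(10*3^10, 230) = 230
  i=11: min(10*3^11, 230) = 230

Answer: 10 30 90 230 230 230 230 230 230 230 230 230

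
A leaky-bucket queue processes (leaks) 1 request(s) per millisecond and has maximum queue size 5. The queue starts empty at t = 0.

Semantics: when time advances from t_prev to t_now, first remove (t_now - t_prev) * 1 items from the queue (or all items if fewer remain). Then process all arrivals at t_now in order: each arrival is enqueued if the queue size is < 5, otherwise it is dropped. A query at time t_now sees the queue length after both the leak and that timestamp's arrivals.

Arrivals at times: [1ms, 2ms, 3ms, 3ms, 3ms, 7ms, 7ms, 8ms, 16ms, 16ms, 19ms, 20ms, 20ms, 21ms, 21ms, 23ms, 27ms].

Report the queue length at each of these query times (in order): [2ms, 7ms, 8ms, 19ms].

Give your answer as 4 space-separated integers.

Answer: 1 2 2 1

Derivation:
Queue lengths at query times:
  query t=2ms: backlog = 1
  query t=7ms: backlog = 2
  query t=8ms: backlog = 2
  query t=19ms: backlog = 1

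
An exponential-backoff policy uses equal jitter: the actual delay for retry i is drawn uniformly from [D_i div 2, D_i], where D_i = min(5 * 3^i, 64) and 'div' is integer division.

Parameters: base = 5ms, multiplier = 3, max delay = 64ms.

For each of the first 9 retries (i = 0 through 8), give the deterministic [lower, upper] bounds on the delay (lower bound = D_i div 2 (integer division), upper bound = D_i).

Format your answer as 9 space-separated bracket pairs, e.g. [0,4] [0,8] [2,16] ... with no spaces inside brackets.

Computing bounds per retry:
  i=0: D_i=min(5*3^0,64)=5, bounds=[2,5]
  i=1: D_i=min(5*3^1,64)=15, bounds=[7,15]
  i=2: D_i=min(5*3^2,64)=45, bounds=[22,45]
  i=3: D_i=min(5*3^3,64)=64, bounds=[32,64]
  i=4: D_i=min(5*3^4,64)=64, bounds=[32,64]
  i=5: D_i=min(5*3^5,64)=64, bounds=[32,64]
  i=6: D_i=min(5*3^6,64)=64, bounds=[32,64]
  i=7: D_i=min(5*3^7,64)=64, bounds=[32,64]
  i=8: D_i=min(5*3^8,64)=64, bounds=[32,64]

Answer: [2,5] [7,15] [22,45] [32,64] [32,64] [32,64] [32,64] [32,64] [32,64]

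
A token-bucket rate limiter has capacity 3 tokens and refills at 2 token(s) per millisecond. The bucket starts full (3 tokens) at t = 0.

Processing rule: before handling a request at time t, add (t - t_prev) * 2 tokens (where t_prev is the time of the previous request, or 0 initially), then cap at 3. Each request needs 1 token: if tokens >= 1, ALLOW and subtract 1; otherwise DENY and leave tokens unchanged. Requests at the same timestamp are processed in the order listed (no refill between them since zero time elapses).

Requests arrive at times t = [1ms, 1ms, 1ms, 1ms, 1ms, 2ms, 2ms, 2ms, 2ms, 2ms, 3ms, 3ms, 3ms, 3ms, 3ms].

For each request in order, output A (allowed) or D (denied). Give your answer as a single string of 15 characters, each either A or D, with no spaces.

Simulating step by step:
  req#1 t=1ms: ALLOW
  req#2 t=1ms: ALLOW
  req#3 t=1ms: ALLOW
  req#4 t=1ms: DENY
  req#5 t=1ms: DENY
  req#6 t=2ms: ALLOW
  req#7 t=2ms: ALLOW
  req#8 t=2ms: DENY
  req#9 t=2ms: DENY
  req#10 t=2ms: DENY
  req#11 t=3ms: ALLOW
  req#12 t=3ms: ALLOW
  req#13 t=3ms: DENY
  req#14 t=3ms: DENY
  req#15 t=3ms: DENY

Answer: AAADDAADDDAADDD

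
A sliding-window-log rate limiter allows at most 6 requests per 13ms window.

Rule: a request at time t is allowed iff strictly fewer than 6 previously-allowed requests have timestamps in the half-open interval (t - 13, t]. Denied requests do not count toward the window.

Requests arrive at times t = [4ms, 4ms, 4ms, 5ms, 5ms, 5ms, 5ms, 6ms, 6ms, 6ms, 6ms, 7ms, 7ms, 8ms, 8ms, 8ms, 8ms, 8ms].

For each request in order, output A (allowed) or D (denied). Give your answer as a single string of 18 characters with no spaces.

Tracking allowed requests in the window:
  req#1 t=4ms: ALLOW
  req#2 t=4ms: ALLOW
  req#3 t=4ms: ALLOW
  req#4 t=5ms: ALLOW
  req#5 t=5ms: ALLOW
  req#6 t=5ms: ALLOW
  req#7 t=5ms: DENY
  req#8 t=6ms: DENY
  req#9 t=6ms: DENY
  req#10 t=6ms: DENY
  req#11 t=6ms: DENY
  req#12 t=7ms: DENY
  req#13 t=7ms: DENY
  req#14 t=8ms: DENY
  req#15 t=8ms: DENY
  req#16 t=8ms: DENY
  req#17 t=8ms: DENY
  req#18 t=8ms: DENY

Answer: AAAAAADDDDDDDDDDDD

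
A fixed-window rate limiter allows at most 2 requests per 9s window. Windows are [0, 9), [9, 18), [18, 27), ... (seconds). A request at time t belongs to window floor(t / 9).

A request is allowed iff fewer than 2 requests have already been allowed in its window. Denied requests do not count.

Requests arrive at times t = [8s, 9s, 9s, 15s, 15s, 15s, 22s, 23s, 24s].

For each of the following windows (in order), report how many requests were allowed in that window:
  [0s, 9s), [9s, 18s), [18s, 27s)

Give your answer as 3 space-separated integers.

Processing requests:
  req#1 t=8s (window 0): ALLOW
  req#2 t=9s (window 1): ALLOW
  req#3 t=9s (window 1): ALLOW
  req#4 t=15s (window 1): DENY
  req#5 t=15s (window 1): DENY
  req#6 t=15s (window 1): DENY
  req#7 t=22s (window 2): ALLOW
  req#8 t=23s (window 2): ALLOW
  req#9 t=24s (window 2): DENY

Allowed counts by window: 1 2 2

Answer: 1 2 2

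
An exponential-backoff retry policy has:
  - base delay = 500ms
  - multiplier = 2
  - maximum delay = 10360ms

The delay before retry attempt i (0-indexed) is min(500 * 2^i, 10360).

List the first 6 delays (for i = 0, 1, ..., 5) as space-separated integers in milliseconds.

Computing each delay:
  i=0: min(500*2^0, 10360) = 500
  i=1: min(500*2^1, 10360) = 1000
  i=2: min(500*2^2, 10360) = 2000
  i=3: min(500*2^3, 10360) = 4000
  i=4: min(500*2^4, 10360) = 8000
  i=5: min(500*2^5, 10360) = 10360

Answer: 500 1000 2000 4000 8000 10360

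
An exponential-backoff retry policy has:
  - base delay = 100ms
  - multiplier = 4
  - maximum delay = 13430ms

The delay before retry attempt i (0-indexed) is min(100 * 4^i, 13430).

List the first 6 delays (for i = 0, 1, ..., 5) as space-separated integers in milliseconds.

Computing each delay:
  i=0: min(100*4^0, 13430) = 100
  i=1: min(100*4^1, 13430) = 400
  i=2: min(100*4^2, 13430) = 1600
  i=3: min(100*4^3, 13430) = 6400
  i=4: min(100*4^4, 13430) = 13430
  i=5: min(100*4^5, 13430) = 13430

Answer: 100 400 1600 6400 13430 13430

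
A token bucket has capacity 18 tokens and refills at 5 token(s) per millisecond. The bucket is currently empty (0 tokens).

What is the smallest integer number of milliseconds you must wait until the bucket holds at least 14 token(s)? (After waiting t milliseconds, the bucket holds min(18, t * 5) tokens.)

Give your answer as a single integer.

Need t * 5 >= 14, so t >= 14/5.
Smallest integer t = ceil(14/5) = 3.

Answer: 3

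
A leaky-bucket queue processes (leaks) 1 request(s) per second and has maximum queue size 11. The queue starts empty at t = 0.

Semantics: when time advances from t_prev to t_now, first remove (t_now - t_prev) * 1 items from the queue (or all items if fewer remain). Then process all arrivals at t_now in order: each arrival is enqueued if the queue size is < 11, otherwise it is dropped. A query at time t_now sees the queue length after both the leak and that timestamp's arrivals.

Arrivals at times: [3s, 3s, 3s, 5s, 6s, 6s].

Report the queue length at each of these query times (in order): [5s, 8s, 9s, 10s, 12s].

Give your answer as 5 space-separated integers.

Answer: 2 1 0 0 0

Derivation:
Queue lengths at query times:
  query t=5s: backlog = 2
  query t=8s: backlog = 1
  query t=9s: backlog = 0
  query t=10s: backlog = 0
  query t=12s: backlog = 0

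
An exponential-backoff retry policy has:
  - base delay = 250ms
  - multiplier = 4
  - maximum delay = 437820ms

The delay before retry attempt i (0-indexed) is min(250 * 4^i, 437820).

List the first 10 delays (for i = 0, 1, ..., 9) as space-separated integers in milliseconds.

Answer: 250 1000 4000 16000 64000 256000 437820 437820 437820 437820

Derivation:
Computing each delay:
  i=0: min(250*4^0, 437820) = 250
  i=1: min(250*4^1, 437820) = 1000
  i=2: min(250*4^2, 437820) = 4000
  i=3: min(250*4^3, 437820) = 16000
  i=4: min(250*4^4, 437820) = 64000
  i=5: min(250*4^5, 437820) = 256000
  i=6: min(250*4^6, 437820) = 437820
  i=7: min(250*4^7, 437820) = 437820
  i=8: min(250*4^8, 437820) = 437820
  i=9: min(250*4^9, 437820) = 437820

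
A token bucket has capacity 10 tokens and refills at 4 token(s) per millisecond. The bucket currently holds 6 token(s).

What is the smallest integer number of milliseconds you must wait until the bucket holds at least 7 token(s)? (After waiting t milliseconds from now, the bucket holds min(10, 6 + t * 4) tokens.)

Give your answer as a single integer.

Need 6 + t * 4 >= 7, so t >= 1/4.
Smallest integer t = ceil(1/4) = 1.

Answer: 1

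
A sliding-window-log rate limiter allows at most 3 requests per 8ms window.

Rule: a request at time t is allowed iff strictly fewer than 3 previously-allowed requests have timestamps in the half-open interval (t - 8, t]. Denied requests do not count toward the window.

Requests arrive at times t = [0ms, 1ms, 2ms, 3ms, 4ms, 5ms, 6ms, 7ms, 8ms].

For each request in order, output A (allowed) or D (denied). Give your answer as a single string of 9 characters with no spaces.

Answer: AAADDDDDA

Derivation:
Tracking allowed requests in the window:
  req#1 t=0ms: ALLOW
  req#2 t=1ms: ALLOW
  req#3 t=2ms: ALLOW
  req#4 t=3ms: DENY
  req#5 t=4ms: DENY
  req#6 t=5ms: DENY
  req#7 t=6ms: DENY
  req#8 t=7ms: DENY
  req#9 t=8ms: ALLOW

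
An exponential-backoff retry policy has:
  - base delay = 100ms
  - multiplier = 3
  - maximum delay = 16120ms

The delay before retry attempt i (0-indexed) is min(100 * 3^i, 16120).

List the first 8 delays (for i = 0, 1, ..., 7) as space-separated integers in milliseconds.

Computing each delay:
  i=0: min(100*3^0, 16120) = 100
  i=1: min(100*3^1, 16120) = 300
  i=2: min(100*3^2, 16120) = 900
  i=3: min(100*3^3, 16120) = 2700
  i=4: min(100*3^4, 16120) = 8100
  i=5: min(100*3^5, 16120) = 16120
  i=6: min(100*3^6, 16120) = 16120
  i=7: min(100*3^7, 16120) = 16120

Answer: 100 300 900 2700 8100 16120 16120 16120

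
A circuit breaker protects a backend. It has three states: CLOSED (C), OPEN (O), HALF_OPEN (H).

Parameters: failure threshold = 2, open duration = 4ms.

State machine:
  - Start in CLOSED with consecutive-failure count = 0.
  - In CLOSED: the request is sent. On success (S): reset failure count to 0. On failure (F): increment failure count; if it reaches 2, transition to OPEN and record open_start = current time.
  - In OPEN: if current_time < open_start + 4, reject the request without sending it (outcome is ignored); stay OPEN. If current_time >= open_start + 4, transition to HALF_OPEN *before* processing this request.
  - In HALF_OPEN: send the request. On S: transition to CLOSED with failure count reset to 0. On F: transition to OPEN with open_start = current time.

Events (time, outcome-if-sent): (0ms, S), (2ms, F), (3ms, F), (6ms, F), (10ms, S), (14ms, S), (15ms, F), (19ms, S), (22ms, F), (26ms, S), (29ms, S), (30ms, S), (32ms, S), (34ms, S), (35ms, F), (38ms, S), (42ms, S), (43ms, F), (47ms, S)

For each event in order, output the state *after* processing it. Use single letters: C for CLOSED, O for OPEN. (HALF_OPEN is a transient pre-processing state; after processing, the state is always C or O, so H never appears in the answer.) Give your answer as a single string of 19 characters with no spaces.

State after each event:
  event#1 t=0ms outcome=S: state=CLOSED
  event#2 t=2ms outcome=F: state=CLOSED
  event#3 t=3ms outcome=F: state=OPEN
  event#4 t=6ms outcome=F: state=OPEN
  event#5 t=10ms outcome=S: state=CLOSED
  event#6 t=14ms outcome=S: state=CLOSED
  event#7 t=15ms outcome=F: state=CLOSED
  event#8 t=19ms outcome=S: state=CLOSED
  event#9 t=22ms outcome=F: state=CLOSED
  event#10 t=26ms outcome=S: state=CLOSED
  event#11 t=29ms outcome=S: state=CLOSED
  event#12 t=30ms outcome=S: state=CLOSED
  event#13 t=32ms outcome=S: state=CLOSED
  event#14 t=34ms outcome=S: state=CLOSED
  event#15 t=35ms outcome=F: state=CLOSED
  event#16 t=38ms outcome=S: state=CLOSED
  event#17 t=42ms outcome=S: state=CLOSED
  event#18 t=43ms outcome=F: state=CLOSED
  event#19 t=47ms outcome=S: state=CLOSED

Answer: CCOOCCCCCCCCCCCCCCC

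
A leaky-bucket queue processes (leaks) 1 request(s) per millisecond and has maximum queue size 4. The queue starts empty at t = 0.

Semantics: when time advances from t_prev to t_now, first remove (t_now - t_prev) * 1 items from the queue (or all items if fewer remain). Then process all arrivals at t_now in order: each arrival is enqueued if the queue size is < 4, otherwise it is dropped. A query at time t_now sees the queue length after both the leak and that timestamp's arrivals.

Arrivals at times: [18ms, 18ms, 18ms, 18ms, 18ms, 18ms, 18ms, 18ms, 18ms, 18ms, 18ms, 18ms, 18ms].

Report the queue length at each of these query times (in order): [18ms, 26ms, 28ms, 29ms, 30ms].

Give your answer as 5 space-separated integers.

Queue lengths at query times:
  query t=18ms: backlog = 4
  query t=26ms: backlog = 0
  query t=28ms: backlog = 0
  query t=29ms: backlog = 0
  query t=30ms: backlog = 0

Answer: 4 0 0 0 0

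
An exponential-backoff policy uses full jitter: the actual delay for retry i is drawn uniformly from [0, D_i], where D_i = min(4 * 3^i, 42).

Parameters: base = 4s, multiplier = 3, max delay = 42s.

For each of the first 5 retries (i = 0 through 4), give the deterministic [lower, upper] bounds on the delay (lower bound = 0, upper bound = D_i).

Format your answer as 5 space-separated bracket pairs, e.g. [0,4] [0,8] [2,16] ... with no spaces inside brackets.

Computing bounds per retry:
  i=0: D_i=min(4*3^0,42)=4, bounds=[0,4]
  i=1: D_i=min(4*3^1,42)=12, bounds=[0,12]
  i=2: D_i=min(4*3^2,42)=36, bounds=[0,36]
  i=3: D_i=min(4*3^3,42)=42, bounds=[0,42]
  i=4: D_i=min(4*3^4,42)=42, bounds=[0,42]

Answer: [0,4] [0,12] [0,36] [0,42] [0,42]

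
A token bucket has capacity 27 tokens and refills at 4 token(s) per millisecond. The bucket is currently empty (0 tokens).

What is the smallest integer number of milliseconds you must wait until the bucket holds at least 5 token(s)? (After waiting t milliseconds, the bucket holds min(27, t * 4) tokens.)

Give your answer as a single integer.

Answer: 2

Derivation:
Need t * 4 >= 5, so t >= 5/4.
Smallest integer t = ceil(5/4) = 2.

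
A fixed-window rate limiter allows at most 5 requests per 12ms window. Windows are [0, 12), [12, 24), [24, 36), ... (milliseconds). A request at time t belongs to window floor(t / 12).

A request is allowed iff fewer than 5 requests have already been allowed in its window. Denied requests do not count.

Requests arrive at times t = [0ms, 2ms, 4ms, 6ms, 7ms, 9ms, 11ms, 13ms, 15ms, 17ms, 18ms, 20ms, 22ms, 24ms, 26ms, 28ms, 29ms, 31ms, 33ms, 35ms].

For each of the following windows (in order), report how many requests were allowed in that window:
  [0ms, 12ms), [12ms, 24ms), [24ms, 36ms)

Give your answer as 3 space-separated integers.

Answer: 5 5 5

Derivation:
Processing requests:
  req#1 t=0ms (window 0): ALLOW
  req#2 t=2ms (window 0): ALLOW
  req#3 t=4ms (window 0): ALLOW
  req#4 t=6ms (window 0): ALLOW
  req#5 t=7ms (window 0): ALLOW
  req#6 t=9ms (window 0): DENY
  req#7 t=11ms (window 0): DENY
  req#8 t=13ms (window 1): ALLOW
  req#9 t=15ms (window 1): ALLOW
  req#10 t=17ms (window 1): ALLOW
  req#11 t=18ms (window 1): ALLOW
  req#12 t=20ms (window 1): ALLOW
  req#13 t=22ms (window 1): DENY
  req#14 t=24ms (window 2): ALLOW
  req#15 t=26ms (window 2): ALLOW
  req#16 t=28ms (window 2): ALLOW
  req#17 t=29ms (window 2): ALLOW
  req#18 t=31ms (window 2): ALLOW
  req#19 t=33ms (window 2): DENY
  req#20 t=35ms (window 2): DENY

Allowed counts by window: 5 5 5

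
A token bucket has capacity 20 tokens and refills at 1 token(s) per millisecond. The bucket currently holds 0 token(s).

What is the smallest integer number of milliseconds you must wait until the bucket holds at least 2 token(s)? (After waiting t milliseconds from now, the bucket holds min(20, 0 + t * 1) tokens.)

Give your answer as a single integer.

Answer: 2

Derivation:
Need 0 + t * 1 >= 2, so t >= 2/1.
Smallest integer t = ceil(2/1) = 2.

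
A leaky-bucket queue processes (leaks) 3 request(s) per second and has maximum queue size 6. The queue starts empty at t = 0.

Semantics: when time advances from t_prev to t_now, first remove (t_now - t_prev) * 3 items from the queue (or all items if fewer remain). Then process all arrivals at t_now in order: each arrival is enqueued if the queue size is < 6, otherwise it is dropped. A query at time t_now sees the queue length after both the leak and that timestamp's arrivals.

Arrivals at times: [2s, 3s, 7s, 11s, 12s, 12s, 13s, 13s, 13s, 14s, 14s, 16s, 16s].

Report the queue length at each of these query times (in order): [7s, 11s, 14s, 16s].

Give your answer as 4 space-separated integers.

Answer: 1 1 2 2

Derivation:
Queue lengths at query times:
  query t=7s: backlog = 1
  query t=11s: backlog = 1
  query t=14s: backlog = 2
  query t=16s: backlog = 2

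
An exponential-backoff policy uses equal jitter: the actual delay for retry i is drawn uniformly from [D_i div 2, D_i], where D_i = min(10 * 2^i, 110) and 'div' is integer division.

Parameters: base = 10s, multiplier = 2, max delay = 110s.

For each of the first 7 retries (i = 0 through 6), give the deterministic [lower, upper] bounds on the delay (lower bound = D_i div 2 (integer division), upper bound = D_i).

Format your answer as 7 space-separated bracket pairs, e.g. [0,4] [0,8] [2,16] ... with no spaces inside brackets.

Computing bounds per retry:
  i=0: D_i=min(10*2^0,110)=10, bounds=[5,10]
  i=1: D_i=min(10*2^1,110)=20, bounds=[10,20]
  i=2: D_i=min(10*2^2,110)=40, bounds=[20,40]
  i=3: D_i=min(10*2^3,110)=80, bounds=[40,80]
  i=4: D_i=min(10*2^4,110)=110, bounds=[55,110]
  i=5: D_i=min(10*2^5,110)=110, bounds=[55,110]
  i=6: D_i=min(10*2^6,110)=110, bounds=[55,110]

Answer: [5,10] [10,20] [20,40] [40,80] [55,110] [55,110] [55,110]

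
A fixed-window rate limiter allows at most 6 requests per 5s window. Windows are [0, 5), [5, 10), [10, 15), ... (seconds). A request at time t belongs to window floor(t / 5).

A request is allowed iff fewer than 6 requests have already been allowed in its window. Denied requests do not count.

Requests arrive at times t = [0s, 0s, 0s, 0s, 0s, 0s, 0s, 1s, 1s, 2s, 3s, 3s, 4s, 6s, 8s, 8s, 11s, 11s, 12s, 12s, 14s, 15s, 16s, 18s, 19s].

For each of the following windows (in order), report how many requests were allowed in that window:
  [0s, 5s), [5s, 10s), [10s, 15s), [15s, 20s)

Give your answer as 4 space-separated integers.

Processing requests:
  req#1 t=0s (window 0): ALLOW
  req#2 t=0s (window 0): ALLOW
  req#3 t=0s (window 0): ALLOW
  req#4 t=0s (window 0): ALLOW
  req#5 t=0s (window 0): ALLOW
  req#6 t=0s (window 0): ALLOW
  req#7 t=0s (window 0): DENY
  req#8 t=1s (window 0): DENY
  req#9 t=1s (window 0): DENY
  req#10 t=2s (window 0): DENY
  req#11 t=3s (window 0): DENY
  req#12 t=3s (window 0): DENY
  req#13 t=4s (window 0): DENY
  req#14 t=6s (window 1): ALLOW
  req#15 t=8s (window 1): ALLOW
  req#16 t=8s (window 1): ALLOW
  req#17 t=11s (window 2): ALLOW
  req#18 t=11s (window 2): ALLOW
  req#19 t=12s (window 2): ALLOW
  req#20 t=12s (window 2): ALLOW
  req#21 t=14s (window 2): ALLOW
  req#22 t=15s (window 3): ALLOW
  req#23 t=16s (window 3): ALLOW
  req#24 t=18s (window 3): ALLOW
  req#25 t=19s (window 3): ALLOW

Allowed counts by window: 6 3 5 4

Answer: 6 3 5 4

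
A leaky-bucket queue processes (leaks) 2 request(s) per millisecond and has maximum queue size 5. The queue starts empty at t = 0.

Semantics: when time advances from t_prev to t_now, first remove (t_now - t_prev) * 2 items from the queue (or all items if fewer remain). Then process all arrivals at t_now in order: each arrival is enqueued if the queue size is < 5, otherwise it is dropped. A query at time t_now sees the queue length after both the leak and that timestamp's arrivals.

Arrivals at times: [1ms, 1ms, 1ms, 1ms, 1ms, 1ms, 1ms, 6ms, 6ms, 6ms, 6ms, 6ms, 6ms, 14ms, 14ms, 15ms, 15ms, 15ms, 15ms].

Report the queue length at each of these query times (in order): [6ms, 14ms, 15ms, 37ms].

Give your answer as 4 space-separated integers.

Queue lengths at query times:
  query t=6ms: backlog = 5
  query t=14ms: backlog = 2
  query t=15ms: backlog = 4
  query t=37ms: backlog = 0

Answer: 5 2 4 0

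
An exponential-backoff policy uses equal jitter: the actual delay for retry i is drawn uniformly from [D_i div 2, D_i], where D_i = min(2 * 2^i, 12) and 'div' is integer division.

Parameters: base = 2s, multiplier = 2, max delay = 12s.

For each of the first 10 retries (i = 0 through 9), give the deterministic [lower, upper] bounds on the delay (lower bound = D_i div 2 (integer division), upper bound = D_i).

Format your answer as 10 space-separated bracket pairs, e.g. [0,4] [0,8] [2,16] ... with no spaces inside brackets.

Answer: [1,2] [2,4] [4,8] [6,12] [6,12] [6,12] [6,12] [6,12] [6,12] [6,12]

Derivation:
Computing bounds per retry:
  i=0: D_i=min(2*2^0,12)=2, bounds=[1,2]
  i=1: D_i=min(2*2^1,12)=4, bounds=[2,4]
  i=2: D_i=min(2*2^2,12)=8, bounds=[4,8]
  i=3: D_i=min(2*2^3,12)=12, bounds=[6,12]
  i=4: D_i=min(2*2^4,12)=12, bounds=[6,12]
  i=5: D_i=min(2*2^5,12)=12, bounds=[6,12]
  i=6: D_i=min(2*2^6,12)=12, bounds=[6,12]
  i=7: D_i=min(2*2^7,12)=12, bounds=[6,12]
  i=8: D_i=min(2*2^8,12)=12, bounds=[6,12]
  i=9: D_i=min(2*2^9,12)=12, bounds=[6,12]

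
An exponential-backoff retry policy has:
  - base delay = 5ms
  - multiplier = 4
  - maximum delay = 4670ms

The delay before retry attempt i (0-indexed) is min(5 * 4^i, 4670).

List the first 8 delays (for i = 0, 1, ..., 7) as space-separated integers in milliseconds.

Computing each delay:
  i=0: min(5*4^0, 4670) = 5
  i=1: min(5*4^1, 4670) = 20
  i=2: min(5*4^2, 4670) = 80
  i=3: min(5*4^3, 4670) = 320
  i=4: min(5*4^4, 4670) = 1280
  i=5: min(5*4^5, 4670) = 4670
  i=6: min(5*4^6, 4670) = 4670
  i=7: min(5*4^7, 4670) = 4670

Answer: 5 20 80 320 1280 4670 4670 4670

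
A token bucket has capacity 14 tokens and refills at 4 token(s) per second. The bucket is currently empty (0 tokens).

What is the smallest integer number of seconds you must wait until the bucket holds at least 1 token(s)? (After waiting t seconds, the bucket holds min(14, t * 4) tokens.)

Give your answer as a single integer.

Need t * 4 >= 1, so t >= 1/4.
Smallest integer t = ceil(1/4) = 1.

Answer: 1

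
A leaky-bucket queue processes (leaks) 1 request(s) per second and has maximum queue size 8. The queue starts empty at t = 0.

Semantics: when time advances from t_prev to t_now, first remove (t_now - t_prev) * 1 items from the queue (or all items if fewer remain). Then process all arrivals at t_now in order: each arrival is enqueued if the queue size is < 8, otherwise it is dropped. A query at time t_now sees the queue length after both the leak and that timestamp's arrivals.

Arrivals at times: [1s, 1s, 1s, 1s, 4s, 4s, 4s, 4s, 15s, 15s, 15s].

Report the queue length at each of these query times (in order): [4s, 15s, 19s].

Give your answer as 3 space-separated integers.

Queue lengths at query times:
  query t=4s: backlog = 5
  query t=15s: backlog = 3
  query t=19s: backlog = 0

Answer: 5 3 0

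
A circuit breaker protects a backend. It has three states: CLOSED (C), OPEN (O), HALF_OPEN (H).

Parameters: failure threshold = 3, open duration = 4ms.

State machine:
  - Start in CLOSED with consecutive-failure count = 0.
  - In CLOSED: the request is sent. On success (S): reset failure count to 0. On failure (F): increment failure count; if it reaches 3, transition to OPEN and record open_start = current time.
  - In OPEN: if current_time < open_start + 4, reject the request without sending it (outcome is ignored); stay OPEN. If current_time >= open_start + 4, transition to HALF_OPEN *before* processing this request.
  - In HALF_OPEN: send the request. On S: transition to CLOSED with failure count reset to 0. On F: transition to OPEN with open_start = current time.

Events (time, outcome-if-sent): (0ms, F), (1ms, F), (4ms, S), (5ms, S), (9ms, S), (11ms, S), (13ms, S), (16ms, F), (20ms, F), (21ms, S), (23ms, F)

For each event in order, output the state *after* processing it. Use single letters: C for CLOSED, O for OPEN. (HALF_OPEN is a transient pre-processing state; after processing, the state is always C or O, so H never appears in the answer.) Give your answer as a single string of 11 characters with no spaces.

State after each event:
  event#1 t=0ms outcome=F: state=CLOSED
  event#2 t=1ms outcome=F: state=CLOSED
  event#3 t=4ms outcome=S: state=CLOSED
  event#4 t=5ms outcome=S: state=CLOSED
  event#5 t=9ms outcome=S: state=CLOSED
  event#6 t=11ms outcome=S: state=CLOSED
  event#7 t=13ms outcome=S: state=CLOSED
  event#8 t=16ms outcome=F: state=CLOSED
  event#9 t=20ms outcome=F: state=CLOSED
  event#10 t=21ms outcome=S: state=CLOSED
  event#11 t=23ms outcome=F: state=CLOSED

Answer: CCCCCCCCCCC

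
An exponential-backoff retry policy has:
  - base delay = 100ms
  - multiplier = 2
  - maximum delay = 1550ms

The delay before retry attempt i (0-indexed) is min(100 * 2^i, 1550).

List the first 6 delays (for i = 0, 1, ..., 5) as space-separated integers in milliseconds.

Answer: 100 200 400 800 1550 1550

Derivation:
Computing each delay:
  i=0: min(100*2^0, 1550) = 100
  i=1: min(100*2^1, 1550) = 200
  i=2: min(100*2^2, 1550) = 400
  i=3: min(100*2^3, 1550) = 800
  i=4: min(100*2^4, 1550) = 1550
  i=5: min(100*2^5, 1550) = 1550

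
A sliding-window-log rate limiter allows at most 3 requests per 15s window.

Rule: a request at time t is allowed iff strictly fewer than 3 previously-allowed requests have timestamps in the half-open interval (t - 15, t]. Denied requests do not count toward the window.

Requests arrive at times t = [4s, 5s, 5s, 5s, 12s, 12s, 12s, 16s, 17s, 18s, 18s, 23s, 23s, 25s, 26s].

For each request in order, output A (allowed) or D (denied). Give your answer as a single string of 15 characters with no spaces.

Tracking allowed requests in the window:
  req#1 t=4s: ALLOW
  req#2 t=5s: ALLOW
  req#3 t=5s: ALLOW
  req#4 t=5s: DENY
  req#5 t=12s: DENY
  req#6 t=12s: DENY
  req#7 t=12s: DENY
  req#8 t=16s: DENY
  req#9 t=17s: DENY
  req#10 t=18s: DENY
  req#11 t=18s: DENY
  req#12 t=23s: ALLOW
  req#13 t=23s: ALLOW
  req#14 t=25s: ALLOW
  req#15 t=26s: DENY

Answer: AAADDDDDDDDAAAD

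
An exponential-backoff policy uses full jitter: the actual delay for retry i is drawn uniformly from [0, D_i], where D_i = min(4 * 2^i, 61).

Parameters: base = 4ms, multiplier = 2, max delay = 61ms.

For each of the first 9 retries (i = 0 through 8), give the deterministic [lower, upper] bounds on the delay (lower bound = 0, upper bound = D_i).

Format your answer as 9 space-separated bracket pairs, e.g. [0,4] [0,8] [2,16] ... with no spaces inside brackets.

Answer: [0,4] [0,8] [0,16] [0,32] [0,61] [0,61] [0,61] [0,61] [0,61]

Derivation:
Computing bounds per retry:
  i=0: D_i=min(4*2^0,61)=4, bounds=[0,4]
  i=1: D_i=min(4*2^1,61)=8, bounds=[0,8]
  i=2: D_i=min(4*2^2,61)=16, bounds=[0,16]
  i=3: D_i=min(4*2^3,61)=32, bounds=[0,32]
  i=4: D_i=min(4*2^4,61)=61, bounds=[0,61]
  i=5: D_i=min(4*2^5,61)=61, bounds=[0,61]
  i=6: D_i=min(4*2^6,61)=61, bounds=[0,61]
  i=7: D_i=min(4*2^7,61)=61, bounds=[0,61]
  i=8: D_i=min(4*2^8,61)=61, bounds=[0,61]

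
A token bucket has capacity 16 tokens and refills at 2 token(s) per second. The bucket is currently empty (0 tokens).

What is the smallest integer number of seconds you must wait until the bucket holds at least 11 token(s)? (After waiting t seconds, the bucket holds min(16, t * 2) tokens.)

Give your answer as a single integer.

Answer: 6

Derivation:
Need t * 2 >= 11, so t >= 11/2.
Smallest integer t = ceil(11/2) = 6.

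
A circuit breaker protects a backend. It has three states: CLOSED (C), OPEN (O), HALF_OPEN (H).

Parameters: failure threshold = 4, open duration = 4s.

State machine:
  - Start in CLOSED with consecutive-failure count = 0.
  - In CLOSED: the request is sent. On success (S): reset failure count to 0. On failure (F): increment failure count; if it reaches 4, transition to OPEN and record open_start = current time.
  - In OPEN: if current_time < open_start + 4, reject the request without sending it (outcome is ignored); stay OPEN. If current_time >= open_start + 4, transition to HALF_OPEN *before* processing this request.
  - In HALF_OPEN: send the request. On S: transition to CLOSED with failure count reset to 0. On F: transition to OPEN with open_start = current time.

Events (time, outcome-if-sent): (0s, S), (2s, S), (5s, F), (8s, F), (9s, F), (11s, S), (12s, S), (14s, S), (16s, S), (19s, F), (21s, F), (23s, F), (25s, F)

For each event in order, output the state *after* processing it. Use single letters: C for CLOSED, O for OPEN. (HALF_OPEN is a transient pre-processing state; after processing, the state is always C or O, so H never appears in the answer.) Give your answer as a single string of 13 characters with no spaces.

Answer: CCCCCCCCCCCCO

Derivation:
State after each event:
  event#1 t=0s outcome=S: state=CLOSED
  event#2 t=2s outcome=S: state=CLOSED
  event#3 t=5s outcome=F: state=CLOSED
  event#4 t=8s outcome=F: state=CLOSED
  event#5 t=9s outcome=F: state=CLOSED
  event#6 t=11s outcome=S: state=CLOSED
  event#7 t=12s outcome=S: state=CLOSED
  event#8 t=14s outcome=S: state=CLOSED
  event#9 t=16s outcome=S: state=CLOSED
  event#10 t=19s outcome=F: state=CLOSED
  event#11 t=21s outcome=F: state=CLOSED
  event#12 t=23s outcome=F: state=CLOSED
  event#13 t=25s outcome=F: state=OPEN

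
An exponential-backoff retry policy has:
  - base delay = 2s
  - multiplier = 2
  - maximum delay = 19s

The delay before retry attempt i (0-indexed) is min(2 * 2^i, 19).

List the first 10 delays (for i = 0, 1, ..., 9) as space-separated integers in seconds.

Answer: 2 4 8 16 19 19 19 19 19 19

Derivation:
Computing each delay:
  i=0: min(2*2^0, 19) = 2
  i=1: min(2*2^1, 19) = 4
  i=2: min(2*2^2, 19) = 8
  i=3: min(2*2^3, 19) = 16
  i=4: min(2*2^4, 19) = 19
  i=5: min(2*2^5, 19) = 19
  i=6: min(2*2^6, 19) = 19
  i=7: min(2*2^7, 19) = 19
  i=8: min(2*2^8, 19) = 19
  i=9: min(2*2^9, 19) = 19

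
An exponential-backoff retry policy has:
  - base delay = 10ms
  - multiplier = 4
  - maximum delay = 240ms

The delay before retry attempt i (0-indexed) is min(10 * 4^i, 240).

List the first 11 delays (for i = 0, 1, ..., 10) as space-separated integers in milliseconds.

Answer: 10 40 160 240 240 240 240 240 240 240 240

Derivation:
Computing each delay:
  i=0: min(10*4^0, 240) = 10
  i=1: min(10*4^1, 240) = 40
  i=2: min(10*4^2, 240) = 160
  i=3: min(10*4^3, 240) = 240
  i=4: min(10*4^4, 240) = 240
  i=5: min(10*4^5, 240) = 240
  i=6: min(10*4^6, 240) = 240
  i=7: min(10*4^7, 240) = 240
  i=8: min(10*4^8, 240) = 240
  i=9: min(10*4^9, 240) = 240
  i=10: min(10*4^10, 240) = 240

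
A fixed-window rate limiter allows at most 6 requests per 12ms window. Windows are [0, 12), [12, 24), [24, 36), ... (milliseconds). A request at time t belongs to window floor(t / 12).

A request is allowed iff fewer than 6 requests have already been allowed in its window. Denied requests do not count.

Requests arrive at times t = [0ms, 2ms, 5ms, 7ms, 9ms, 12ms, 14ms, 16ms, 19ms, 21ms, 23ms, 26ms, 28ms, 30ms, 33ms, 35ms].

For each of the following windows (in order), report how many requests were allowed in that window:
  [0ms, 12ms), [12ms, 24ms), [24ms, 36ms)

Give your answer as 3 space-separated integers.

Answer: 5 6 5

Derivation:
Processing requests:
  req#1 t=0ms (window 0): ALLOW
  req#2 t=2ms (window 0): ALLOW
  req#3 t=5ms (window 0): ALLOW
  req#4 t=7ms (window 0): ALLOW
  req#5 t=9ms (window 0): ALLOW
  req#6 t=12ms (window 1): ALLOW
  req#7 t=14ms (window 1): ALLOW
  req#8 t=16ms (window 1): ALLOW
  req#9 t=19ms (window 1): ALLOW
  req#10 t=21ms (window 1): ALLOW
  req#11 t=23ms (window 1): ALLOW
  req#12 t=26ms (window 2): ALLOW
  req#13 t=28ms (window 2): ALLOW
  req#14 t=30ms (window 2): ALLOW
  req#15 t=33ms (window 2): ALLOW
  req#16 t=35ms (window 2): ALLOW

Allowed counts by window: 5 6 5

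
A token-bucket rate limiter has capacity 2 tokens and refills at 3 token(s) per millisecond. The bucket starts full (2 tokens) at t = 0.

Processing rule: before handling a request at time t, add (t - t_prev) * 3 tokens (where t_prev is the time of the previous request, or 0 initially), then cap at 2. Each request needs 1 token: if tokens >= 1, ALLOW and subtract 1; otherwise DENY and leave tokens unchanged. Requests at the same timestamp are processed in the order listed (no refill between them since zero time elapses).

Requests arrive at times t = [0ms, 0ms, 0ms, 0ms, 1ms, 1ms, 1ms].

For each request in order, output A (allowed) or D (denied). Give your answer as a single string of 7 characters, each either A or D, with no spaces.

Answer: AADDAAD

Derivation:
Simulating step by step:
  req#1 t=0ms: ALLOW
  req#2 t=0ms: ALLOW
  req#3 t=0ms: DENY
  req#4 t=0ms: DENY
  req#5 t=1ms: ALLOW
  req#6 t=1ms: ALLOW
  req#7 t=1ms: DENY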